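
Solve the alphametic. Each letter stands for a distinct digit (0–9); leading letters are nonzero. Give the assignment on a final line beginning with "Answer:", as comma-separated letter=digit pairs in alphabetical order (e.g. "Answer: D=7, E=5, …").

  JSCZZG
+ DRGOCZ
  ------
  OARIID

Step 1. [col 1: G + Z ≡ D (mod 10)] column 1 (G + Z ≡ D (mod 10), carry-in 0) doesn't pin D yet; pick D=6 and continue. So D=6.
Step 2. [col 1: G + Z ≡ D (mod 10)] column 1 (G + Z ≡ D (mod 10), carry-in 0) doesn't pin Z yet; pick Z=2 and continue ⇒ Z=2.
Step 3. [col 1: G + Z ≡ D (mod 10)] from column 1 (Z=2, D=6, carry-in 0, digits 2,6 already taken and all letters distinct): G must equal 4, so G=4.
Step 4. [col 2: Z + C ≡ I (mod 10)] column 2 (Z + C ≡ I (mod 10), carry-in 0) doesn't pin C yet; pick C=8 and continue ⇒ C=8.
Step 5. [col 2: Z + C ≡ I (mod 10)] column 2 reads Z+C+carry(0)=I with Z=2, C=8; with digits 2,4,6,8 already taken and all letters distinct, the only value for I is 0. So I=0.
Step 6. [col 3: Z + O ≡ I (mod 10)] in column 3 we have Z+O≡I with carry-in 1; given Z=2, I=0 and digits 0,2,4,6,8 already taken and all letters distinct, that pins O to 7 ⇒ O=7.
Step 7. [col 4: C + G ≡ R (mod 10)] in column 4 we have C+G≡R with carry-in 1; given C=8, G=4 and digits 0,2,4,6,7,8 already taken and all letters distinct, that pins R to 3, so R=3.
Step 8. [col 5: S + R ≡ A (mod 10)] S=5 is one option consistent with column 5 (S + R ≡ A (mod 10), carry-in 1) — take it ⇒ S=5.
Step 9. [col 5: S + R ≡ A (mod 10)] column 5: given S=5, R=3, carry-in 1, and digits 0,2,3,4,5,6,7,8 already taken and all letters distinct, S+R≡A (mod 10) forces A=9. So A=9.
Step 10. [col 6: J + D ≡ O (mod 10)] column 6: given D=6, O=7, carry-in 0, and digits 0,2,3,4,5,6,7,8,9 already taken and all letters distinct, J+D≡O (mod 10) forces J=1, so J=1.

Answer: A=9, C=8, D=6, G=4, I=0, J=1, O=7, R=3, S=5, Z=2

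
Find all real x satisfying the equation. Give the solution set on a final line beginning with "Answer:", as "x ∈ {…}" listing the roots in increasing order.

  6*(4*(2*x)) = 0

Step 1. [6*(4*(2*x)) = 0] divide by the outer 6. So div: 4*(2*x) = 0.
Step 2. [4*(2*x) = 0] 4·(inner) — divide through by 4 ⇒ div: 2*x = 0.
Step 3. [2*x = 0] LHS = 2·(…); ÷2 both sides. So div: x = 0.

Answer: x ∈ {0}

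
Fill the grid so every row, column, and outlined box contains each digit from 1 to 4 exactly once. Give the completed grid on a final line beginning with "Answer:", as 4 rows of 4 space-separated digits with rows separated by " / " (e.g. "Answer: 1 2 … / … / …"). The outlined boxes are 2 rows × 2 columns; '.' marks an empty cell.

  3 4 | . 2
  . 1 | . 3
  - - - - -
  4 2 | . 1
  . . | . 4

Step 1. [r3c3∈{3}] r3c3 has the single candidate 3 ⇒ r3c3=3.
Step 2. [r1c3∈{1}] r1c3 is down to just 1. So r1c3=1.
Step 3. [r2c1∈{2}] nothing but 2 survives at r2c1 ⇒ r2c1=2.
Step 4. [r2c3∈{4}] nothing but 4 survives at r2c3. So r2c3=4.
Step 5. [r4c3∈{2}] only 2 remains possible at r4c3. So r4c3=2.
Step 6. [r4c1∈{1}] r4c1 has the single candidate 1 ⇒ r4c1=1.
Step 7. [r4c2∈{3}] r4c2 has the single candidate 3 ⇒ r4c2=3.

Answer: 3 4 1 2 / 2 1 4 3 / 4 2 3 1 / 1 3 2 4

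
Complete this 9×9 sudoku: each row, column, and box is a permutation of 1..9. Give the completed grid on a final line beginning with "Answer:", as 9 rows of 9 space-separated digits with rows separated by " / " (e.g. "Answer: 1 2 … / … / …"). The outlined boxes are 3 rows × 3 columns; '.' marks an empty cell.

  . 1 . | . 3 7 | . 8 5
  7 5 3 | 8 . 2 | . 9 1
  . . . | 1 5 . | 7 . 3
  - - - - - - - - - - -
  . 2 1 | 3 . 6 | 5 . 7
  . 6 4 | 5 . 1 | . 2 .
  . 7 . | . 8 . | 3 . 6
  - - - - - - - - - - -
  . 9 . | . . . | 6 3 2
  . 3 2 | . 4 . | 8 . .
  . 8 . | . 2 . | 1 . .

Step 1. [r3c1∈{2,4,6,8,9}] in row 3, 2 fits only at r3c1. So r3c1=2.
Step 2. [r8c9∈{9}] nothing but 9 survives at r8c9, so r8c9=9.
Step 3. [r7c4∈{7}] r7c4's peers cover all but 7. So r7c4=7.
Step 4. [r7c3∈{5}] nothing but 5 survives at r7c3, so r7c3=5.
Step 5. [r6c3∈{9}] r6c3 has the single candidate 9, so r6c3=9.
Step 6. [r1c3∈{6}] nothing but 6 survives at r1c3. So r1c3=6.
Step 7. [r3c2∈{4}] r3c2's peers cover all but 4 ⇒ r3c2=4.
Step 8. [r1c4∈{4,9}] r1c4 is the only open cell in box 2 admitting 4, so r1c4=4.
Step 9. [r8c4∈{6}] only 6 remains possible at r8c4, so r8c4=6.
Step 10. [r4c8∈{4}] r4c8's peers cover all but 4 ⇒ r4c8=4.
Step 11. [r7c1∈{1,4}] row 7 places 4 nowhere but r7c1. So r7c1=4.
Step 12. [r9c6∈{3,5,9}] in row 9, 3 fits only at r9c6, so r9c6=3.
Step 13. [r8c8∈{5,7}] r8c8 is the only open cell in row 8 admitting 7, so r8c8=7.
Step 14. [r5c9∈{8}] nothing but 8 survives at r5c9 ⇒ r5c9=8.
Step 15. [r5c7∈{9}] nothing but 9 survives at r5c7, so r5c7=9.
Step 16. [r9c8∈{5}] r9c8 has the single candidate 5. So r9c8=5.
Step 17. [r9c1∈{6}] nothing but 6 survives at r9c1 ⇒ r9c1=6.
Step 18. [r6c4∈{2}] nothing but 2 survives at r6c4, so r6c4=2.
Step 19. [r6c6∈{4}] r6c6's peers cover all but 4, so r6c6=4.
Step 20. [r7c5∈{1}] r7c5's peers cover all but 1, so r7c5=1.
Step 21. [r9c3∈{7}] only 7 remains possible at r9c3, so r9c3=7.
Step 22. [r4c5∈{9}] r4c5 is down to just 9, so r4c5=9.
Step 23. [r7c6∈{8}] r7c6 is down to just 8 ⇒ r7c6=8.
Step 24. [r4c1∈{8}] only 8 remains possible at r4c1. So r4c1=8.
Step 25. [r5c5∈{7}] r5c5's peers cover all but 7 ⇒ r5c5=7.
Step 26. [r8c1∈{1}] r8c1 has the single candidate 1. So r8c1=1.
Step 27. [r2c5∈{6}] nothing but 6 survives at r2c5, so r2c5=6.
Step 28. [r9c9∈{4}] nothing but 4 survives at r9c9. So r9c9=4.
Step 29. [r3c3∈{8}] only 8 remains possible at r3c3, so r3c3=8.
Step 30. [r2c7∈{4}] r2c7 is down to just 4 ⇒ r2c7=4.
Step 31. [r1c1∈{9}] r1c1 is down to just 9 ⇒ r1c1=9.
Step 32. [r5c1∈{3}] r5c1's peers cover all but 3, so r5c1=3.
Step 33. [r9c4∈{9}] nothing but 9 survives at r9c4. So r9c4=9.
Step 34. [r6c1∈{5}] nothing but 5 survives at r6c1 ⇒ r6c1=5.
Step 35. [r8c6∈{5}] r8c6 is down to just 5, so r8c6=5.
Step 36. [r3c8∈{6}] r3c8's peers cover all but 6 ⇒ r3c8=6.
Step 37. [r3c6∈{9}] r3c6 has the single candidate 9 ⇒ r3c6=9.
Step 38. [r6c8∈{1}] r6c8 is down to just 1, so r6c8=1.
Step 39. [r1c7∈{2}] only 2 remains possible at r1c7, so r1c7=2.

Answer: 9 1 6 4 3 7 2 8 5 / 7 5 3 8 6 2 4 9 1 / 2 4 8 1 5 9 7 6 3 / 8 2 1 3 9 6 5 4 7 / 3 6 4 5 7 1 9 2 8 / 5 7 9 2 8 4 3 1 6 / 4 9 5 7 1 8 6 3 2 / 1 3 2 6 4 5 8 7 9 / 6 8 7 9 2 3 1 5 4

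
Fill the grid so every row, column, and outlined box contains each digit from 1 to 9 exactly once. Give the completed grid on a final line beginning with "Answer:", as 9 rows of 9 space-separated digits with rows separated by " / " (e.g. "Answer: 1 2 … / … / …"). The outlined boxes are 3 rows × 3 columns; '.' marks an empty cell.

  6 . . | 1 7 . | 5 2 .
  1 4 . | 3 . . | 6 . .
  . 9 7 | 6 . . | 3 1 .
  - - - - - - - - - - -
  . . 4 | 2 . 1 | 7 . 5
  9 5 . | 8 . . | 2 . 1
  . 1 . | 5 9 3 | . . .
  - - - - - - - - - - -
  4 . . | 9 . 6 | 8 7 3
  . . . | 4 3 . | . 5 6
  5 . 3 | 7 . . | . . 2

Step 1. [r1c3∈{8}] r1c3 has the single candidate 8. So r1c3=8.
Step 2. [r3c1∈{2}] r3c1 has the single candidate 2, so r3c1=2.
Step 3. [r4c8∈{3,6,8,9}] r4c8 is the only open cell in row 4 admitting 9. So r4c8=9.
Step 4. [r9c6∈{8}] r9c6 has the single candidate 8 ⇒ r9c6=8.
Step 5. [r7c5∈{1,2,5}] 5 has one home in row 7: r7c5, so r7c5=5.
Step 6. [r5c3∈{6}] nothing but 6 survives at r5c3. So r5c3=6.
Step 7. [r2c8∈{8}] r2c8 has the single candidate 8. So r2c8=8.
Step 8. [r6c7∈{4}] r6c7 has the single candidate 4, so r6c7=4.
Step 9. [r8c6∈{2}] r8c6 has the single candidate 2 ⇒ r8c6=2.
Step 10. [r3c9∈{4}] r3c9 has the single candidate 4, so r3c9=4.
Step 11. [r7c3∈{1,2}] row 7 places 1 nowhere but r7c3, so r7c3=1.
Step 12. [r6c1∈{7,8}] across row 6, 7 lands solely at r6c1 ⇒ r6c1=7.
Step 13. [r4c1∈{3,8}] in col 1, 3 fits only at r4c1, so r4c1=3.
Step 14. [r8c7∈{1,9}] in row 8, 1 fits only at r8c7, so r8c7=1.
Step 15. [r1c6∈{4,9}] row 1 places 4 nowhere but r1c6 ⇒ r1c6=4.
Step 16. [r2c6∈{5,9}] col 6 places 9 nowhere but r2c6, so r2c6=9.
Step 17. [r8c2∈{7,8}] across row 8, 7 lands solely at r8c2. So r8c2=7.
Step 18. [r9c2∈{6}] nothing but 6 survives at r9c2. So r9c2=6.
Step 19. [r6c8∈{6}] only 6 remains possible at r6c8, so r6c8=6.
Step 20. [r5c8∈{3}] r5c8 is down to just 3, so r5c8=3.
Step 21. [r2c9∈{7}] r2c9 has the single candidate 7. So r2c9=7.
Step 22. [r8c1∈{8}] r8c1's peers cover all but 8, so r8c1=8.
Step 23. [r4c5∈{6}] r4c5 is down to just 6, so r4c5=6.
Step 24. [r2c3∈{5}] r2c3 has the single candidate 5. So r2c3=5.
Step 25. [r1c2∈{3}] nothing but 3 survives at r1c2, so r1c2=3.
Step 26. [r8c3∈{9}] nothing but 9 survives at r8c3, so r8c3=9.
Step 27. [r5c6∈{7}] r5c6's peers cover all but 7 ⇒ r5c6=7.
Step 28. [r1c9∈{9}] only 9 remains possible at r1c9, so r1c9=9.
Step 29. [r4c2∈{8}] r4c2 is down to just 8, so r4c2=8.
Step 30. [r2c5∈{2}] r2c5 is down to just 2, so r2c5=2.
Step 31. [r6c9∈{8}] r6c9 has the single candidate 8 ⇒ r6c9=8.
Step 32. [r7c2∈{2}] r7c2 is down to just 2, so r7c2=2.
Step 33. [r3c5∈{8}] only 8 remains possible at r3c5 ⇒ r3c5=8.
Step 34. [r3c6∈{5}] nothing but 5 survives at r3c6 ⇒ r3c6=5.
Step 35. [r9c5∈{1}] nothing but 1 survives at r9c5. So r9c5=1.
Step 36. [r6c3∈{2}] r6c3 has the single candidate 2. So r6c3=2.
Step 37. [r9c8∈{4}] r9c8 is down to just 4, so r9c8=4.
Step 38. [r9c7∈{9}] r9c7 has the single candidate 9, so r9c7=9.
Step 39. [r5c5∈{4}] r5c5's peers cover all but 4. So r5c5=4.

Answer: 6 3 8 1 7 4 5 2 9 / 1 4 5 3 2 9 6 8 7 / 2 9 7 6 8 5 3 1 4 / 3 8 4 2 6 1 7 9 5 / 9 5 6 8 4 7 2 3 1 / 7 1 2 5 9 3 4 6 8 / 4 2 1 9 5 6 8 7 3 / 8 7 9 4 3 2 1 5 6 / 5 6 3 7 1 8 9 4 2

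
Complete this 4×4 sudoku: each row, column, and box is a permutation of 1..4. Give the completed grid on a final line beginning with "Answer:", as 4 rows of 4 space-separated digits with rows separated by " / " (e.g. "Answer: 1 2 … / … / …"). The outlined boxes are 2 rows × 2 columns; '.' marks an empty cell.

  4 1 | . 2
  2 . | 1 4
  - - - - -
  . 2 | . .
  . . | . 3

Step 1. [r3c3∈{4}] only 4 remains possible at r3c3. So r3c3=4.
Step 2. [r3c1∈{1,3}] in row 3, 3 fits only at r3c1. So r3c1=3.
Step 3. [r1c3∈{3}] only 3 remains possible at r1c3. So r1c3=3.
Step 4. [r4c1∈{1}] r4c1's peers cover all but 1 ⇒ r4c1=1.
Step 5. [r3c4∈{1}] nothing but 1 survives at r3c4. So r3c4=1.
Step 6. [r4c3∈{2}] nothing but 2 survives at r4c3 ⇒ r4c3=2.
Step 7. [r2c2∈{3}] nothing but 3 survives at r2c2. So r2c2=3.
Step 8. [r4c2∈{4}] r4c2 is down to just 4. So r4c2=4.

Answer: 4 1 3 2 / 2 3 1 4 / 3 2 4 1 / 1 4 2 3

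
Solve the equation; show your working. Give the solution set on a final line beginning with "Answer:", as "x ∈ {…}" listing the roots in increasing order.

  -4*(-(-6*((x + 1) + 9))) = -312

Step 1. [-4*(-(-6*((x + 1) + 9))) = -312] -4·(inner) — divide through by -4 ⇒ div: -(-6*((x + 1) + 9)) = 78.
Step 2. [-(-6*((x + 1) + 9)) = 78] LHS negated; negate both sides. So neg: -6*((x + 1) + 9) = -78.
Step 3. [-6*((x + 1) + 9) = -78] LHS = -6·(…); ÷-6 both sides, so div: (x + 1) + 9 = 13.
Step 4. [(x + 1) + 9 = 13] peel the +9: subtract 9 from each side. So sub: x + 1 = 4.
Step 5. [x + 1 = 4] subtract 1: x sits inside (… + 1) ⇒ sub: x = 3.

Answer: x ∈ {3}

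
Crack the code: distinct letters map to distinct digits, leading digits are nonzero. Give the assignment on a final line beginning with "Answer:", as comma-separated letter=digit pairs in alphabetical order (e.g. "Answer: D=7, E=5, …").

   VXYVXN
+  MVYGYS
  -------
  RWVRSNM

Step 1. [R] R is the leading digit of a 7-digit sum of two 6-digit numbers; the final carry is exactly 1 ⇒ R=1.
Step 2. [col 1: N + S ≡ M (mod 10)] M=6 is one option consistent with column 1 (N + S ≡ M (mod 10), carry-in 0) — take it ⇒ M=6.
Step 3. [col 1: N + S ≡ M (mod 10)] column 1 (N + S ≡ M (mod 10), carry-in 0) doesn't pin N yet; pick N=4 and continue. So N=4.
Step 4. [col 1: N + S ≡ M (mod 10)] column 1 reads N+S+carry(0)=M with N=4, M=6; with digits 1,4,6 already taken and all letters distinct, the only value for S is 2 ⇒ S=2.
Step 5. [col 2: X + Y ≡ N (mod 10)] column 2 (X + Y ≡ N (mod 10), carry-in 0) doesn't pin Y yet; pick Y=5 and continue. So Y=5.
Step 6. [col 2: X + Y ≡ N (mod 10)] from column 2 (Y=5, N=4, carry-in 0, digits 1,2,4,5,6 already taken and all letters distinct): X must equal 9, so X=9.
Step 7. [col 3: V + G ≡ S (mod 10)] no forcing yet in column 3 (carry-in 1); V=3 is free and consistent — try it, so V=3.
Step 8. [col 3: V + G ≡ S (mod 10)] from column 3 (V=3, S=2, carry-in 1, digits 1,2,3,4,5,6,9 already taken and all letters distinct): G must equal 8, so G=8.
Step 9. [col 6: V + M ≡ W (mod 10)] in column 6 we have V+M≡W with carry-in 1; given V=3, M=6 and digits 1,2,3,4,5,6,8,9 already taken and all letters distinct, that pins W to 0, so W=0.

Answer: G=8, M=6, N=4, R=1, S=2, V=3, W=0, X=9, Y=5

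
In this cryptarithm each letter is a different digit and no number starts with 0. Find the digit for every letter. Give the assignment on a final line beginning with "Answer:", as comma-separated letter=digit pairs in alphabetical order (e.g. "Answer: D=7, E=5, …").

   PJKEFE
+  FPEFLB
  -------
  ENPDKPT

Step 1. [col 1: E + B ≡ T (mod 10)] no forcing yet in column 1 (carry-in 0); E=1 is free and consistent — try it. So E=1.
Step 2. [col 1: E + B ≡ T (mod 10)] no forcing yet in column 1 (carry-in 0); T=8 is free and consistent — try it. So T=8.
Step 3. [col 1: E + B ≡ T (mod 10)] in column 1 we have E+B≡T with carry-in 0; given E=1, T=8 and digits 1,8 already taken and all letters distinct, that pins B to 7 ⇒ B=7.
Step 4. [col 2: F + L ≡ P (mod 10)] L=6 is one option consistent with column 2 (F + L ≡ P (mod 10), carry-in 0) — take it, so L=6.
Step 5. [col 2: F + L ≡ P (mod 10)] F=3 is one option consistent with column 2 (F + L ≡ P (mod 10), carry-in 0) — take it. So F=3.
Step 6. [col 2: F + L ≡ P (mod 10)] column 2 reads F+L+carry(0)=P with F=3, L=6; with digits 1,3,6,7,8 already taken and all letters distinct, the only value for P is 9, so P=9.
Step 7. [col 3: E + F ≡ K (mod 10)] in column 3 we have E+F≡K with carry-in 0; given E=1, F=3 and digits 1,3,6,7,8,9 already taken and all letters distinct, that pins K to 4. So K=4.
Step 8. [col 4: K + E ≡ D (mod 10)] column 4 reads K+E+carry(0)=D with K=4, E=1; with digits 1,3,4,6,7,8,9 already taken and all letters distinct, the only value for D is 5 ⇒ D=5.
Step 9. [col 5: J + P ≡ P (mod 10)] from column 5 (P=9, carry-in 0, digits 1,3,4,5,6,7,8,9 already taken and all letters distinct): J must equal 0. So J=0.
Step 10. [col 6: P + F ≡ N (mod 10)] in column 6 we have P+F≡N with carry-in 0; given P=9, F=3 and digits 0,1,3,4,5,6,7,8,9 already taken and all letters distinct, that pins N to 2, so N=2.

Answer: B=7, D=5, E=1, F=3, J=0, K=4, L=6, N=2, P=9, T=8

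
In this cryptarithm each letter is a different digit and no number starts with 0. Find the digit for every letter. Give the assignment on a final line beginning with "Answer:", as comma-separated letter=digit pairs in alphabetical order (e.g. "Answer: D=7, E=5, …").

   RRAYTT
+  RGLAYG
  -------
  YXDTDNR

Step 1. [Y] Y is the leading digit of a 7-digit sum of two 6-digit numbers; the final carry is exactly 1 ⇒ Y=1.
Step 2. [col 1: T + G ≡ R (mod 10)] no forcing yet in column 1 (carry-in 0); G=2 is free and consistent — try it. So G=2.
Step 3. [col 1: T + G ≡ R (mod 10)] several values work for T in column 1 (T + G ≡ R (mod 10), carry-in 0); try T=3, so T=3.
Step 4. [col 1: T + G ≡ R (mod 10)] in column 1 we have T+G≡R with carry-in 0; given T=3, G=2 and digits 1,2,3 already taken and all letters distinct, that pins R to 5 ⇒ R=5.
Step 5. [col 2: T + Y ≡ N (mod 10)] from column 2 (T=3, Y=1, carry-in 0, digits 1,2,3,5 already taken and all letters distinct): N must equal 4 ⇒ N=4.
Step 6. [col 3: Y + A ≡ D (mod 10)] column 3 (Y + A ≡ D (mod 10), carry-in 0) doesn't pin A yet; pick A=7 and continue ⇒ A=7.
Step 7. [col 3: Y + A ≡ D (mod 10)] column 3 reads Y+A+carry(0)=D with Y=1, A=7; with digits 1,2,3,4,5,7 already taken and all letters distinct, the only value for D is 8 ⇒ D=8.
Step 8. [col 4: A + L ≡ T (mod 10)] in column 4 we have A+L≡T with carry-in 0; given A=7, T=3 and digits 1,2,3,4,5,7,8 already taken and all letters distinct, that pins L to 6 ⇒ L=6.
Step 9. [col 6: R + R ≡ X (mod 10)] column 6: given R=5, carry-in 0, and digits 1,2,3,4,5,6,7,8 already taken and all letters distinct, R+R≡X (mod 10) forces X=0, so X=0.

Answer: A=7, D=8, G=2, L=6, N=4, R=5, T=3, X=0, Y=1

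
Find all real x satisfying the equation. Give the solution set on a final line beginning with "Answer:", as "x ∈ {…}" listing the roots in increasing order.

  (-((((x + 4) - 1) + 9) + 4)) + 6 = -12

Step 1. [(-((((x + 4) - 1) + 9) + 4)) + 6 = -12] subtract 6: x sits inside (… + 6) ⇒ sub: -((((x + 4) - 1) + 9) + 4) = -18.
Step 2. [-((((x + 4) - 1) + 9) + 4) = -18] flip signs both sides, so neg: (((x + 4) - 1) + 9) + 4 = 18.
Step 3. [(((x + 4) - 1) + 9) + 4 = 18] +4 is outermost — subtract 4 both sides ⇒ sub: ((x + 4) - 1) + 9 = 14.
Step 4. [((x + 4) - 1) + 9 = 14] +9 is outermost — subtract 9 both sides, so sub: (x + 4) - 1 = 5.
Step 5. [(x + 4) - 1 = 5] the outer -1 inverts by adding 1, so sub: x + 4 = 6.
Step 6. [x + 4 = 6] 4 comes off first (subtract 4), so sub: x = 2.

Answer: x ∈ {2}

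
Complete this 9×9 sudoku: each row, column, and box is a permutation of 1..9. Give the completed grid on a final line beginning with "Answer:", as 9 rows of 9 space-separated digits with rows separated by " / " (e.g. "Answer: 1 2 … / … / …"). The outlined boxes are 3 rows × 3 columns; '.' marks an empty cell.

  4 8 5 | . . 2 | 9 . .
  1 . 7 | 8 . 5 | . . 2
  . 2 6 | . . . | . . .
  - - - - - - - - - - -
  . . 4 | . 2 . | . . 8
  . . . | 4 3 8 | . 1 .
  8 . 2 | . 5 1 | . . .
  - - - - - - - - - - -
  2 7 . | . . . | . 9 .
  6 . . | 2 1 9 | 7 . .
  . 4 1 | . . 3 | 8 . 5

Step 1. [r5c3∈{9}] nothing but 9 survives at r5c3, so r5c3=9.
Step 2. [r6c9∈{3,4,6,7,9}] r6c9 is the only open cell in col 9 admitting 9 ⇒ r6c9=9.
Step 3. [r3c8∈{3,4,5,7,8}] in row 3, 8 fits only at r3c8. So r3c8=8.
Step 4. [r4c8∈{3,5,6,7}] in col 8, 5 fits only at r4c8. So r4c8=5.
Step 5. [r4c4∈{6,7,9}] r4c4 is the only open cell in row 4 admitting 9. So r4c4=9.
Step 6. [r2c2∈{3,9}] across col 2, 9 lands solely at r2c2. So r2c2=9.
Step 7. [r3c1∈{3}] nothing but 3 survives at r3c1. So r3c1=3.
Step 8. [r1c4∈{1,3,6,7}] r1c4 is the only open cell in col 4 admitting 3. So r1c4=3.
Step 9. [r1c9∈{1,6,7}] in row 1, 1 fits only at r1c9 ⇒ r1c9=1.
Step 10. [r7c7∈{1,3,4,6}] across row 7, 1 lands solely at r7c7. So r7c7=1.
Step 11. [r7c5∈{4,6,8}] col 5 places 8 nowhere but r7c5. So r7c5=8.
Step 12. [r7c6∈{4,6}] 4 has one home in box 8: r7c6. So r7c6=4.
Step 13. [r3c6∈{7}] r3c6's peers cover all but 7 ⇒ r3c6=7.
Step 14. [r3c9∈{4}] r3c9's peers cover all but 4, so r3c9=4.
Step 15. [r8c9∈{3}] only 3 remains possible at r8c9. So r8c9=3.
Step 16. [r5c9∈{6,7}] in col 9, 7 fits only at r5c9, so r5c9=7.
Step 17. [r6c7∈{3,4,6}] 4 has one home in col 7: r6c7 ⇒ r6c7=4.
Step 18. [r1c5∈{6}] r1c5 has the single candidate 6. So r1c5=6.
Step 19. [r4c6∈{6}] only 6 remains possible at r4c6. So r4c6=6.
Step 20. [r4c7∈{3}] r4c7's peers cover all but 3 ⇒ r4c7=3.
Step 21. [r6c8∈{6}] r6c8 has the single candidate 6 ⇒ r6c8=6.
Step 22. [r9c4∈{6,7}] row 9 places 6 nowhere but r9c4 ⇒ r9c4=6.
Step 23. [r5c1∈{5}] r5c1 is down to just 5, so r5c1=5.
Step 24. [r9c8∈{2}] nothing but 2 survives at r9c8, so r9c8=2.
Step 25. [r8c2∈{5}] nothing but 5 survives at r8c2, so r8c2=5.
Step 26. [r4c1∈{7}] r4c1 is down to just 7 ⇒ r4c1=7.
Step 27. [r7c9∈{6}] only 6 remains possible at r7c9. So r7c9=6.
Step 28. [r6c4∈{7}] nothing but 7 survives at r6c4 ⇒ r6c4=7.
Step 29. [r5c7∈{2}] r5c7 has the single candidate 2. So r5c7=2.
Step 30. [r2c8∈{3}] r2c8 has the single candidate 3. So r2c8=3.
Step 31. [r1c8∈{7}] r1c8's peers cover all but 7, so r1c8=7.
Step 32. [r3c5∈{9}] nothing but 9 survives at r3c5 ⇒ r3c5=9.
Step 33. [r3c4∈{1}] r3c4's peers cover all but 1, so r3c4=1.
Step 34. [r8c8∈{4}] only 4 remains possible at r8c8 ⇒ r8c8=4.
Step 35. [r7c4∈{5}] only 5 remains possible at r7c4 ⇒ r7c4=5.
Step 36. [r2c5∈{4}] nothing but 4 survives at r2c5 ⇒ r2c5=4.
Step 37. [r6c2∈{3}] r6c2's peers cover all but 3, so r6c2=3.
Step 38. [r4c2∈{1}] r4c2's peers cover all but 1, so r4c2=1.
Step 39. [r9c1∈{9}] r9c1 is down to just 9. So r9c1=9.
Step 40. [r7c3∈{3}] r7c3 has the single candidate 3, so r7c3=3.
Step 41. [r2c7∈{6}] nothing but 6 survives at r2c7, so r2c7=6.
Step 42. [r5c2∈{6}] r5c2 has the single candidate 6, so r5c2=6.
Step 43. [r3c7∈{5}] only 5 remains possible at r3c7. So r3c7=5.
Step 44. [r8c3∈{8}] r8c3's peers cover all but 8 ⇒ r8c3=8.
Step 45. [r9c5∈{7}] r9c5's peers cover all but 7, so r9c5=7.

Answer: 4 8 5 3 6 2 9 7 1 / 1 9 7 8 4 5 6 3 2 / 3 2 6 1 9 7 5 8 4 / 7 1 4 9 2 6 3 5 8 / 5 6 9 4 3 8 2 1 7 / 8 3 2 7 5 1 4 6 9 / 2 7 3 5 8 4 1 9 6 / 6 5 8 2 1 9 7 4 3 / 9 4 1 6 7 3 8 2 5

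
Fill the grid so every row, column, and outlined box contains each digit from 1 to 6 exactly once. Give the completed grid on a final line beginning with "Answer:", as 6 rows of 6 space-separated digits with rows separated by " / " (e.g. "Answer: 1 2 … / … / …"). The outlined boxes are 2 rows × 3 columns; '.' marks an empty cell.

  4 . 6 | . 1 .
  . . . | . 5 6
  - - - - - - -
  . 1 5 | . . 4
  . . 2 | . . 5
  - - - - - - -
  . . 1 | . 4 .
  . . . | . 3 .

Step 1. [r5c6∈{2}] r5c6's peers cover all but 2. So r5c6=2.
Step 2. [r4c5∈{6}] nothing but 6 survives at r4c5 ⇒ r4c5=6.
Step 3. [r4c1∈{3}] r4c1's peers cover all but 3. So r4c1=3.
Step 4. [r5c2∈{3,5,6}] 3 has one home in row 5: r5c2, so r5c2=3.
Step 5. [r6c2∈{2,4,5,6}] in col 2, 6 fits only at r6c2 ⇒ r6c2=6.
Step 6. [r2c2∈{2}] only 2 remains possible at r2c2 ⇒ r2c2=2.
Step 7. [r3c4∈{2,3}] row 3 places 3 nowhere but r3c4. So r3c4=3.
Step 8. [r5c1∈{5}] nothing but 5 survives at r5c1. So r5c1=5.
Step 9. [r6c6∈{1}] r6c6 has the single candidate 1. So r6c6=1.
Step 10. [r2c4∈{4}] r2c4 is down to just 4 ⇒ r2c4=4.
Step 11. [r4c4∈{1}] r4c4's peers cover all but 1. So r4c4=1.
Step 12. [r2c1∈{1}] r2c1 is down to just 1 ⇒ r2c1=1.
Step 13. [r3c5∈{2}] nothing but 2 survives at r3c5, so r3c5=2.
Step 14. [r1c6∈{3}] r1c6's peers cover all but 3, so r1c6=3.
Step 15. [r1c4∈{2}] r1c4 is down to just 2 ⇒ r1c4=2.
Step 16. [r6c1∈{2}] r6c1 has the single candidate 2 ⇒ r6c1=2.
Step 17. [r2c3∈{3}] only 3 remains possible at r2c3, so r2c3=3.
Step 18. [r4c2∈{4}] r4c2 is down to just 4. So r4c2=4.
Step 19. [r5c4∈{6}] r5c4 has the single candidate 6 ⇒ r5c4=6.
Step 20. [r6c3∈{4}] r6c3 is down to just 4 ⇒ r6c3=4.
Step 21. [r6c4∈{5}] r6c4's peers cover all but 5 ⇒ r6c4=5.
Step 22. [r3c1∈{6}] nothing but 6 survives at r3c1, so r3c1=6.
Step 23. [r1c2∈{5}] r1c2 is down to just 5, so r1c2=5.

Answer: 4 5 6 2 1 3 / 1 2 3 4 5 6 / 6 1 5 3 2 4 / 3 4 2 1 6 5 / 5 3 1 6 4 2 / 2 6 4 5 3 1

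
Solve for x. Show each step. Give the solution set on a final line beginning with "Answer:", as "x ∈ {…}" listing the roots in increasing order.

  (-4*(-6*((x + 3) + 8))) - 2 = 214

Step 1. [(-4*(-6*((x + 3) + 8))) - 2 = 214] 2 comes off first (add 2), so sub: -4*(-6*((x + 3) + 8)) = 216.
Step 2. [-4*(-6*((x + 3) + 8)) = 216] leading coefficient -4: divide by -4, so div: -6*((x + 3) + 8) = -54.
Step 3. [-6*((x + 3) + 8) = -54] -6·(inner) — divide through by -6 ⇒ div: (x + 3) + 8 = 9.
Step 4. [(x + 3) + 8 = 9] subtract 8: x sits inside (… + 8), so sub: x + 3 = 1.
Step 5. [x + 3 = 1] subtract 3: x sits inside (… + 3) ⇒ sub: x = -2.

Answer: x ∈ {-2}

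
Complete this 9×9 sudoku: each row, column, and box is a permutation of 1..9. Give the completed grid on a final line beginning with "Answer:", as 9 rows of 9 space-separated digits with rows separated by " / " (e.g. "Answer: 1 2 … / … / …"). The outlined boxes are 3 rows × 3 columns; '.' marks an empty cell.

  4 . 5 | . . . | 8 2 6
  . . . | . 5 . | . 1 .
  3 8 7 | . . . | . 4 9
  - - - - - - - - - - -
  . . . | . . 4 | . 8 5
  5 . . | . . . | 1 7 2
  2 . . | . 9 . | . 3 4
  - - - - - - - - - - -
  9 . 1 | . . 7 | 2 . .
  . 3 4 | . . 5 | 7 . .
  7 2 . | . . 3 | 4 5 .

Step 1. [r2c4∈{2,3,4,6,7,8,9}] in row 2, 4 fits only at r2c4 ⇒ r2c4=4.
Step 2. [r1c2∈{1,9}] r1c2 is the only open cell in box 1 admitting 1 ⇒ r1c2=1.
Step 3. [r9c4∈{1,6,8,9}] across row 9, 9 lands solely at r9c4 ⇒ r9c4=9.
Step 4. [r8c1∈{6,8}] r8c1 is the only open cell in col 1 admitting 8. So r8c1=8.
Step 5. [r9c3∈{6}] only 6 remains possible at r9c3 ⇒ r9c3=6.
Step 6. [r2c6∈{2,6,8,9}] across row 2, 8 lands solely at r2c6. So r2c6=8.
Step 7. [r5c6∈{6}] r5c6's peers cover all but 6 ⇒ r5c6=6.
Step 8. [r6c6∈{1}] r6c6's peers cover all but 1. So r6c6=1.
Step 9. [r8c9∈{1}] nothing but 1 survives at r8c9 ⇒ r8c9=1.
Step 10. [r7c8∈{6}] only 6 remains possible at r7c8 ⇒ r7c8=6.
Step 11. [r7c4∈{8}] r7c4's peers cover all but 8 ⇒ r7c4=8.
Step 12. [r5c4∈{3}] only 3 remains possible at r5c4, so r5c4=3.
Step 13. [r4c7∈{6,9}] col 7 places 9 nowhere but r4c7 ⇒ r4c7=9.
Step 14. [r3c4∈{1,2,6}] in col 4, 1 fits only at r3c4, so r3c4=1.
Step 15. [r1c4∈{7}] nothing but 7 survives at r1c4 ⇒ r1c4=7.
Step 16. [r3c5∈{2,6}] row 3 places 6 nowhere but r3c5. So r3c5=6.
Step 17. [r2c1∈{6}] r2c1's peers cover all but 6, so r2c1=6.
Step 18. [r8c5∈{2}] r8c5 has the single candidate 2, so r8c5=2.
Step 19. [r4c2∈{6,7}] 6 has one home in row 4: r4c2. So r4c2=6.
Step 20. [r2c2∈{9}] r2c2 is down to just 9 ⇒ r2c2=9.
Step 21. [r5c5∈{8}] r5c5 is down to just 8 ⇒ r5c5=8.
Step 22. [r2c9∈{3,7}] across row 2, 7 lands solely at r2c9. So r2c9=7.
Step 23. [r4c4∈{2}] nothing but 2 survives at r4c4, so r4c4=2.
Step 24. [r6c7∈{6}] nothing but 6 survives at r6c7, so r6c7=6.
Step 25. [r6c3∈{8}] r6c3 has the single candidate 8. So r6c3=8.
Step 26. [r7c9∈{3}] r7c9 is down to just 3, so r7c9=3.
Step 27. [r2c7∈{3}] nothing but 3 survives at r2c7 ⇒ r2c7=3.
Step 28. [r5c2∈{4}] r5c2 is down to just 4 ⇒ r5c2=4.
Step 29. [r3c7∈{5}] r3c7's peers cover all but 5. So r3c7=5.
Step 30. [r1c5∈{3}] r1c5 has the single candidate 3. So r1c5=3.
Step 31. [r8c8∈{9}] r8c8's peers cover all but 9 ⇒ r8c8=9.
Step 32. [r5c3∈{9}] r5c3's peers cover all but 9, so r5c3=9.
Step 33. [r4c5∈{7}] r4c5 is down to just 7. So r4c5=7.
Step 34. [r4c3∈{3}] r4c3 is down to just 3 ⇒ r4c3=3.
Step 35. [r6c2∈{7}] r6c2 has the single candidate 7, so r6c2=7.
Step 36. [r4c1∈{1}] r4c1 has the single candidate 1, so r4c1=1.
Step 37. [r7c5∈{4}] r7c5's peers cover all but 4 ⇒ r7c5=4.
Step 38. [r9c5∈{1}] r9c5 is down to just 1, so r9c5=1.
Step 39. [r6c4∈{5}] r6c4 is down to just 5, so r6c4=5.
Step 40. [r7c2∈{5}] r7c2 has the single candidate 5, so r7c2=5.
Step 41. [r9c9∈{8}] only 8 remains possible at r9c9, so r9c9=8.
Step 42. [r2c3∈{2}] only 2 remains possible at r2c3. So r2c3=2.
Step 43. [r3c6∈{2}] r3c6 has the single candidate 2 ⇒ r3c6=2.
Step 44. [r1c6∈{9}] only 9 remains possible at r1c6 ⇒ r1c6=9.
Step 45. [r8c4∈{6}] nothing but 6 survives at r8c4. So r8c4=6.

Answer: 4 1 5 7 3 9 8 2 6 / 6 9 2 4 5 8 3 1 7 / 3 8 7 1 6 2 5 4 9 / 1 6 3 2 7 4 9 8 5 / 5 4 9 3 8 6 1 7 2 / 2 7 8 5 9 1 6 3 4 / 9 5 1 8 4 7 2 6 3 / 8 3 4 6 2 5 7 9 1 / 7 2 6 9 1 3 4 5 8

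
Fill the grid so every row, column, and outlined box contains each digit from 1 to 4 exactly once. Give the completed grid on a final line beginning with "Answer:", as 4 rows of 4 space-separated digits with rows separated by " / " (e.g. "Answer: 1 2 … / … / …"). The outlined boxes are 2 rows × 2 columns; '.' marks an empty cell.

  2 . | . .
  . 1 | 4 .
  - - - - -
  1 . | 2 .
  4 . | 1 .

Step 1. [r4c4∈{3}] r4c4 is down to just 3, so r4c4=3.
Step 2. [r3c2∈{3}] r3c2 has the single candidate 3, so r3c2=3.
Step 3. [r1c4∈{1}] r1c4 is down to just 1, so r1c4=1.
Step 4. [r3c4∈{4}] r3c4 has the single candidate 4 ⇒ r3c4=4.
Step 5. [r2c4∈{2}] only 2 remains possible at r2c4. So r2c4=2.
Step 6. [r2c1∈{3}] r2c1 has the single candidate 3. So r2c1=3.
Step 7. [r1c3∈{3}] r1c3 is down to just 3. So r1c3=3.
Step 8. [r4c2∈{2}] only 2 remains possible at r4c2, so r4c2=2.
Step 9. [r1c2∈{4}] nothing but 4 survives at r1c2. So r1c2=4.

Answer: 2 4 3 1 / 3 1 4 2 / 1 3 2 4 / 4 2 1 3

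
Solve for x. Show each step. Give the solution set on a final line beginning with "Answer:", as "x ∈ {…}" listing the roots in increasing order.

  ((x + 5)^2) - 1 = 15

Step 1. [((x + 5)^2) - 1 = 15] 1 comes off first (add 1). So sub: (x + 5)^2 = 16.
Step 2. [(x + 5)^2 = 16] LHS squared, RHS 16 ≥ 0: apply √ (±), so sqrt: x + 5 = 4 or -4.
Step 3. [x + 5 = 4 or -4] 5 comes off first (subtract 5), so sub: x = -1 or -9.

Answer: x ∈ {-9, -1}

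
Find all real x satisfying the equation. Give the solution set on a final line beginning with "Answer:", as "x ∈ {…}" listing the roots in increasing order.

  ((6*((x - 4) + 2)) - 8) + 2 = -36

Step 1. [((6*((x - 4) + 2)) - 8) + 2 = -36] peel the +2: subtract 2 from each side ⇒ sub: (6*((x - 4) + 2)) - 8 = -38.
Step 2. [(6*((x - 4) + 2)) - 8 = -38] add 8: x sits inside (… - 8) ⇒ sub: 6*((x - 4) + 2) = -30.
Step 3. [6*((x - 4) + 2) = -30] 6·(inner) — divide through by 6 ⇒ div: (x - 4) + 2 = -5.
Step 4. [(x - 4) + 2 = -5] 2 comes off first (subtract 2) ⇒ sub: x - 4 = -7.
Step 5. [x - 4 = -7] add 4: x sits inside (… - 4), so sub: x = -3.

Answer: x ∈ {-3}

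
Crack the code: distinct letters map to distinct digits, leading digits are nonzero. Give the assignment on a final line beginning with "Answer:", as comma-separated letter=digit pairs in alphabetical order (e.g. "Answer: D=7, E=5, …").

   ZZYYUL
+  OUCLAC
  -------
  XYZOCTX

Step 1. [col 1: L + C ≡ X (mod 10)] X=1 is one option consistent with column 1 (L + C ≡ X (mod 10), carry-in 0) — take it ⇒ X=1.
Step 2. [col 1: L + C ≡ X (mod 10)] several values work for C in column 1 (L + C ≡ X (mod 10), carry-in 0); try C=2. So C=2.
Step 3. [col 1: L + C ≡ X (mod 10)] column 1: given C=2, X=1, carry-in 0, and digits 1,2 already taken and all letters distinct, L+C≡X (mod 10) forces L=9, so L=9.
Step 4. [col 2: U + A ≡ T (mod 10)] several values work for T in column 2 (U + A ≡ T (mod 10), carry-in 1); try T=5. So T=5.
Step 5. [col 2: U + A ≡ T (mod 10)] no forcing yet in column 2 (carry-in 1); A=4 is free and consistent — try it. So A=4.
Step 6. [col 2: U + A ≡ T (mod 10)] in column 2 we have U+A≡T with carry-in 1; given A=4, T=5 and digits 1,2,4,5,9 already taken and all letters distinct, that pins U to 0. So U=0.
Step 7. [col 3: Y + L ≡ C (mod 10)] in column 3 we have Y+L≡C with carry-in 0; given L=9, C=2 and digits 0,1,2,4,5,9 already taken and all letters distinct, that pins Y to 3 ⇒ Y=3.
Step 8. [col 4: Y + C ≡ O (mod 10)] from column 4 (Y=3, C=2, carry-in 1, digits 0,1,2,3,4,5,9 already taken and all letters distinct): O must equal 6, so O=6.
Step 9. [col 5: Z + U ≡ Z (mod 10)] several values work for Z in column 5 (Z + U ≡ Z (mod 10), carry-in 0); try Z=7 ⇒ Z=7.

Answer: A=4, C=2, L=9, O=6, T=5, U=0, X=1, Y=3, Z=7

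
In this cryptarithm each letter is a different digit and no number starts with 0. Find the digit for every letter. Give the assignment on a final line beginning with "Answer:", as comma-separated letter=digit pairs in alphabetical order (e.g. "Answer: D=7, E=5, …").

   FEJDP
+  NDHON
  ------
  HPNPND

Step 1. [H] H is the leading digit of a 6-digit sum of two 5-digit numbers; the final carry is exactly 1. So H=1.
Step 2. [col 1: P + N ≡ D (mod 10)] several values work for N in column 1 (P + N ≡ D (mod 10), carry-in 0); try N=8. So N=8.
Step 3. [col 1: P + N ≡ D (mod 10)] no forcing yet in column 1 (carry-in 0); D=5 is free and consistent — try it ⇒ D=5.
Step 4. [col 1: P + N ≡ D (mod 10)] column 1 reads P+N+carry(0)=D with N=8, D=5; with digits 1,5,8 already taken and all letters distinct, the only value for P is 7 ⇒ P=7.
Step 5. [col 2: D + O ≡ N (mod 10)] column 2: given D=5, N=8, carry-in 1, and digits 1,5,7,8 already taken and all letters distinct, D+O≡N (mod 10) forces O=2 ⇒ O=2.
Step 6. [col 3: J + H ≡ P (mod 10)] column 3: given H=1, P=7, carry-in 0, and digits 1,2,5,7,8 already taken and all letters distinct, J+H≡P (mod 10) forces J=6 ⇒ J=6.
Step 7. [col 4: E + D ≡ N (mod 10)] column 4 reads E+D+carry(0)=N with D=5, N=8; with digits 1,2,5,6,7,8 already taken and all letters distinct, the only value for E is 3. So E=3.
Step 8. [col 5: F + N ≡ P (mod 10)] in column 5 we have F+N≡P with carry-in 0; given N=8, P=7 and digits 1,2,3,5,6,7,8 already taken and all letters distinct, that pins F to 9. So F=9.

Answer: D=5, E=3, F=9, H=1, J=6, N=8, O=2, P=7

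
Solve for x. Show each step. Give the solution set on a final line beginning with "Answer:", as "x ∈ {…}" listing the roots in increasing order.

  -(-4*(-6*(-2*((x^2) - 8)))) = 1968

Step 1. [-(-4*(-6*(-2*((x^2) - 8)))) = 1968] LHS negated; negate both sides, so neg: -4*(-6*(-2*((x^2) - 8))) = -1968.
Step 2. [-4*(-6*(-2*((x^2) - 8))) = -1968] divide by the outer -4, so div: -6*(-2*((x^2) - 8)) = 492.
Step 3. [-6*(-2*((x^2) - 8)) = 492] leading coefficient -6: divide by -6, so div: -2*((x^2) - 8) = -82.
Step 4. [-2*((x^2) - 8) = -82] -2 out front; divide by -2 ⇒ div: (x^2) - 8 = 41.
Step 5. [(x^2) - 8 = 41] the outer -8 inverts by adding 8, so sub: x^2 = 49.
Step 6. [x^2 = 49] LHS squared, RHS 49 ≥ 0: apply √ (±) ⇒ sqrt: x = 7 or -7.

Answer: x ∈ {-7, 7}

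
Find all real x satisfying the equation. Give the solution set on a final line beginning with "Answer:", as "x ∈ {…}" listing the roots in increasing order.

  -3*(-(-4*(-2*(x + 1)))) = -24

Step 1. [-3*(-(-4*(-2*(x + 1)))) = -24] LHS = -3·(…); ÷-3 both sides, so div: -(-4*(-2*(x + 1))) = 8.
Step 2. [-(-4*(-2*(x + 1))) = 8] LHS negated; negate both sides ⇒ neg: -4*(-2*(x + 1)) = -8.
Step 3. [-4*(-2*(x + 1)) = -8] divide by the outer -4, so div: -2*(x + 1) = 2.
Step 4. [-2*(x + 1) = 2] divide by the outer -2, so div: x + 1 = -1.
Step 5. [x + 1 = -1] +1 is outermost — subtract 1 both sides, so sub: x = -2.

Answer: x ∈ {-2}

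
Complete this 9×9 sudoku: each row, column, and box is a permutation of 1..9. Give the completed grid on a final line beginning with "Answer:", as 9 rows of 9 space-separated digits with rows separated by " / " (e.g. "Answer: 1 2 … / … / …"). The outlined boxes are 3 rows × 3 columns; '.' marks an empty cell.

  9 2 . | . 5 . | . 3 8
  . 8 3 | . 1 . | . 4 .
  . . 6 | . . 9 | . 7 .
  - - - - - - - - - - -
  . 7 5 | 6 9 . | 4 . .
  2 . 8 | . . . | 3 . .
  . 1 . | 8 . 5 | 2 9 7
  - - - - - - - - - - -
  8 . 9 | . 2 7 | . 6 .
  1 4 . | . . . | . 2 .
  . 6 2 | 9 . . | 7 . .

Step 1. [r4c9∈{1}] r4c9 is down to just 1, so r4c9=1.
Step 2. [r3c2∈{5}] r3c2 has the single candidate 5. So r3c2=5.
Step 3. [r8c7∈{5,8,9}] across col 7, 8 lands solely at r8c7. So r8c7=8.
Step 4. [r9c6∈{1,3,4,8}] col 6 places 8 nowhere but r9c6 ⇒ r9c6=8.
Step 5. [r7c4∈{1,3,4,5}] in box 8, 1 fits only at r7c4, so r7c4=1.
Step 6. [r7c7∈{5}] r7c7 has the single candidate 5 ⇒ r7c7=5.
Step 7. [r9c5∈{3,4}] 4 has one home in box 8: r9c5. So r9c5=4.
Step 8. [r2c9∈{2,5,6,9}] row 2 places 5 nowhere but r2c9 ⇒ r2c9=5.
Step 9. [r6c5∈{3}] r6c5's peers cover all but 3. So r6c5=3.
Step 10. [r8c6∈{3,6}] col 6 places 3 nowhere but r8c6, so r8c6=3.
Step 11. [r1c3∈{1,4,7}] r1c3 is the only open cell in col 3 admitting 1. So r1c3=1.
Step 12. [r1c4∈{4,7}] across row 1, 7 lands solely at r1c4 ⇒ r1c4=7.
Step 13. [r1c6∈{4,6}] in row 1, 4 fits only at r1c6 ⇒ r1c6=4.
Step 14. [r7c2∈{3}] only 3 remains possible at r7c2. So r7c2=3.
Step 15. [r2c4∈{2}] nothing but 2 survives at r2c4. So r2c4=2.
Step 16. [r3c1∈{4}] nothing but 4 survives at r3c1 ⇒ r3c1=4.
Step 17. [r2c6∈{6}] r2c6's peers cover all but 6, so r2c6=6.
Step 18. [r3c9∈{2}] only 2 remains possible at r3c9 ⇒ r3c9=2.
Step 19. [r8c3∈{7}] only 7 remains possible at r8c3 ⇒ r8c3=7.
Step 20. [r9c9∈{3}] r9c9 has the single candidate 3. So r9c9=3.
Step 21. [r6c3∈{4}] r6c3's peers cover all but 4, so r6c3=4.
Step 22. [r9c1∈{5}] r9c1 is down to just 5 ⇒ r9c1=5.
Step 23. [r4c6∈{2}] r4c6 has the single candidate 2, so r4c6=2.
Step 24. [r9c8∈{1}] r9c8 has the single candidate 1. So r9c8=1.
Step 25. [r4c1∈{3}] r4c1 has the single candidate 3. So r4c1=3.
Step 26. [r3c7∈{1}] r3c7's peers cover all but 1 ⇒ r3c7=1.
Step 27. [r3c4∈{3}] r3c4 is down to just 3, so r3c4=3.
Step 28. [r2c7∈{9}] nothing but 9 survives at r2c7, so r2c7=9.
Step 29. [r5c2∈{9}] r5c2's peers cover all but 9 ⇒ r5c2=9.
Step 30. [r6c1∈{6}] only 6 remains possible at r6c1, so r6c1=6.
Step 31. [r5c6∈{1}] r5c6 has the single candidate 1 ⇒ r5c6=1.
Step 32. [r5c8∈{5}] only 5 remains possible at r5c8, so r5c8=5.
Step 33. [r5c4∈{4}] r5c4 has the single candidate 4. So r5c4=4.
Step 34. [r1c7∈{6}] r1c7 has the single candidate 6 ⇒ r1c7=6.
Step 35. [r2c1∈{7}] r2c1 is down to just 7, so r2c1=7.
Step 36. [r8c9∈{9}] r8c9 is down to just 9. So r8c9=9.
Step 37. [r8c5∈{6}] nothing but 6 survives at r8c5, so r8c5=6.
Step 38. [r5c5∈{7}] r5c5's peers cover all but 7 ⇒ r5c5=7.
Step 39. [r8c4∈{5}] r8c4 has the single candidate 5 ⇒ r8c4=5.
Step 40. [r7c9∈{4}] r7c9's peers cover all but 4 ⇒ r7c9=4.
Step 41. [r3c5∈{8}] nothing but 8 survives at r3c5. So r3c5=8.
Step 42. [r4c8∈{8}] nothing but 8 survives at r4c8 ⇒ r4c8=8.
Step 43. [r5c9∈{6}] nothing but 6 survives at r5c9. So r5c9=6.

Answer: 9 2 1 7 5 4 6 3 8 / 7 8 3 2 1 6 9 4 5 / 4 5 6 3 8 9 1 7 2 / 3 7 5 6 9 2 4 8 1 / 2 9 8 4 7 1 3 5 6 / 6 1 4 8 3 5 2 9 7 / 8 3 9 1 2 7 5 6 4 / 1 4 7 5 6 3 8 2 9 / 5 6 2 9 4 8 7 1 3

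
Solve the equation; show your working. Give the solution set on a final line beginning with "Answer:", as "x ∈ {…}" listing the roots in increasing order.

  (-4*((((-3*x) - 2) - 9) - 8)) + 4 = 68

Step 1. [(-4*((((-3*x) - 2) - 9) - 8)) + 4 = 68] -4 | LHS and -4 | 68: pull -4 out ⇒ factor: ((((-3*x) - 2) - 9) - 8) - 1 = -17.
Step 2. [((((-3*x) - 2) - 9) - 8) - 1 = -17] peel the -1: add 1 from each side, so sub: (((-3*x) - 2) - 9) - 8 = -16.
Step 3. [(((-3*x) - 2) - 9) - 8 = -16] add 8: x sits inside (… - 8) ⇒ sub: ((-3*x) - 2) - 9 = -8.
Step 4. [((-3*x) - 2) - 9 = -8] add 9: x sits inside (… - 9) ⇒ sub: (-3*x) - 2 = 1.
Step 5. [(-3*x) - 2 = 1] the outer -2 inverts by adding 2. So sub: -3*x = 3.
Step 6. [-3*x = 3] -3 out front; divide by -3, so div: x = -1.

Answer: x ∈ {-1}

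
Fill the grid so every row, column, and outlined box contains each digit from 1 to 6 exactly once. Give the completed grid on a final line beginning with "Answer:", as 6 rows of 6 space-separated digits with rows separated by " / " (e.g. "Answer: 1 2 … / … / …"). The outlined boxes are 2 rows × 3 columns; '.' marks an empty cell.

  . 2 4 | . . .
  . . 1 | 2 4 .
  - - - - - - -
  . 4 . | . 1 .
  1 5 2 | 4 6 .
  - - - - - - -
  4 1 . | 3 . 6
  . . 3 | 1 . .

Step 1. [r2c2∈{3,6}] across col 2, 3 lands solely at r2c2, so r2c2=3.
Step 2. [r2c6∈{5}] r2c6 has the single candidate 5, so r2c6=5.
Step 3. [r6c1∈{2,5,6}] col 1 places 2 nowhere but r6c1 ⇒ r6c1=2.
Step 4. [r2c1∈{6}] r2c1 has the single candidate 6. So r2c1=6.
Step 5. [r4c6∈{3}] r4c6 has the single candidate 3. So r4c6=3.
Step 6. [r5c3∈{5}] only 5 remains possible at r5c3. So r5c3=5.
Step 7. [r1c6∈{1}] r1c6's peers cover all but 1. So r1c6=1.
Step 8. [r6c2∈{6}] r6c2 is down to just 6 ⇒ r6c2=6.
Step 9. [r1c1∈{5}] r1c1 is down to just 5, so r1c1=5.
Step 10. [r3c4∈{5}] only 5 remains possible at r3c4, so r3c4=5.
Step 11. [r6c6∈{4}] nothing but 4 survives at r6c6. So r6c6=4.
Step 12. [r3c1∈{3}] r3c1 has the single candidate 3, so r3c1=3.
Step 13. [r1c4∈{6}] r1c4 is down to just 6, so r1c4=6.
Step 14. [r5c5∈{2}] r5c5 has the single candidate 2, so r5c5=2.
Step 15. [r3c6∈{2}] r3c6 is down to just 2. So r3c6=2.
Step 16. [r3c3∈{6}] r3c3 has the single candidate 6. So r3c3=6.
Step 17. [r1c5∈{3}] r1c5 is down to just 3 ⇒ r1c5=3.
Step 18. [r6c5∈{5}] r6c5 has the single candidate 5, so r6c5=5.

Answer: 5 2 4 6 3 1 / 6 3 1 2 4 5 / 3 4 6 5 1 2 / 1 5 2 4 6 3 / 4 1 5 3 2 6 / 2 6 3 1 5 4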